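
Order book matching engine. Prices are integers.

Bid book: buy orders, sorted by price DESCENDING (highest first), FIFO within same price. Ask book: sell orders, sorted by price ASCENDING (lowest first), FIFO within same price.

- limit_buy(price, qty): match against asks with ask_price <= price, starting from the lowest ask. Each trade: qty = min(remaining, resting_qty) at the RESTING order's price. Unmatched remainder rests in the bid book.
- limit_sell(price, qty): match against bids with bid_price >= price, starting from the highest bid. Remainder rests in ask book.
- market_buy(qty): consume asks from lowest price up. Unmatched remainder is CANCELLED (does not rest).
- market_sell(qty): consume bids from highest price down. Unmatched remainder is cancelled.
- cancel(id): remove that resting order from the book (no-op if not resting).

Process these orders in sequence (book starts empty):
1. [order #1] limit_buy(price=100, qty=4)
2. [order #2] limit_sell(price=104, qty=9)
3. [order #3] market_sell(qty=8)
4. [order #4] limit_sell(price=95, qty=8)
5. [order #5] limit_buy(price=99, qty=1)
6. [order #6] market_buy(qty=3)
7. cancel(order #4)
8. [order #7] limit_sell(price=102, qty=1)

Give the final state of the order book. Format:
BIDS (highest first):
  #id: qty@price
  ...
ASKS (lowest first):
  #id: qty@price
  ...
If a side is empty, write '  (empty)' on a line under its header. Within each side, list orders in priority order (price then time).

After op 1 [order #1] limit_buy(price=100, qty=4): fills=none; bids=[#1:4@100] asks=[-]
After op 2 [order #2] limit_sell(price=104, qty=9): fills=none; bids=[#1:4@100] asks=[#2:9@104]
After op 3 [order #3] market_sell(qty=8): fills=#1x#3:4@100; bids=[-] asks=[#2:9@104]
After op 4 [order #4] limit_sell(price=95, qty=8): fills=none; bids=[-] asks=[#4:8@95 #2:9@104]
After op 5 [order #5] limit_buy(price=99, qty=1): fills=#5x#4:1@95; bids=[-] asks=[#4:7@95 #2:9@104]
After op 6 [order #6] market_buy(qty=3): fills=#6x#4:3@95; bids=[-] asks=[#4:4@95 #2:9@104]
After op 7 cancel(order #4): fills=none; bids=[-] asks=[#2:9@104]
After op 8 [order #7] limit_sell(price=102, qty=1): fills=none; bids=[-] asks=[#7:1@102 #2:9@104]

Answer: BIDS (highest first):
  (empty)
ASKS (lowest first):
  #7: 1@102
  #2: 9@104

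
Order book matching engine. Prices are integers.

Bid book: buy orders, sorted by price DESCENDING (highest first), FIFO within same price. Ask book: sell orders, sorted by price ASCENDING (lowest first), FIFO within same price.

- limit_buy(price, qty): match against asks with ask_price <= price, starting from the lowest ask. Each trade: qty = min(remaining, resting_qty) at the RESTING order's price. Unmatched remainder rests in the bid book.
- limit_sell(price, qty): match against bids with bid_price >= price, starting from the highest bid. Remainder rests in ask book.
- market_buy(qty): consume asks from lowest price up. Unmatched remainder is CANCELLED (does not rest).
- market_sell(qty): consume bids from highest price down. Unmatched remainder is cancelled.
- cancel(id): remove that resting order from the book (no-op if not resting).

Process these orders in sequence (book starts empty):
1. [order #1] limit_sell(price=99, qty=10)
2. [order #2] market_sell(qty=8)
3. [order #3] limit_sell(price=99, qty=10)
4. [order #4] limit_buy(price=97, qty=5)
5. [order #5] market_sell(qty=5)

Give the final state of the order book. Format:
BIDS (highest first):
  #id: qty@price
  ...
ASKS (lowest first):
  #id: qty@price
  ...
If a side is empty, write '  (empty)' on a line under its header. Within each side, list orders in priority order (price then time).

After op 1 [order #1] limit_sell(price=99, qty=10): fills=none; bids=[-] asks=[#1:10@99]
After op 2 [order #2] market_sell(qty=8): fills=none; bids=[-] asks=[#1:10@99]
After op 3 [order #3] limit_sell(price=99, qty=10): fills=none; bids=[-] asks=[#1:10@99 #3:10@99]
After op 4 [order #4] limit_buy(price=97, qty=5): fills=none; bids=[#4:5@97] asks=[#1:10@99 #3:10@99]
After op 5 [order #5] market_sell(qty=5): fills=#4x#5:5@97; bids=[-] asks=[#1:10@99 #3:10@99]

Answer: BIDS (highest first):
  (empty)
ASKS (lowest first):
  #1: 10@99
  #3: 10@99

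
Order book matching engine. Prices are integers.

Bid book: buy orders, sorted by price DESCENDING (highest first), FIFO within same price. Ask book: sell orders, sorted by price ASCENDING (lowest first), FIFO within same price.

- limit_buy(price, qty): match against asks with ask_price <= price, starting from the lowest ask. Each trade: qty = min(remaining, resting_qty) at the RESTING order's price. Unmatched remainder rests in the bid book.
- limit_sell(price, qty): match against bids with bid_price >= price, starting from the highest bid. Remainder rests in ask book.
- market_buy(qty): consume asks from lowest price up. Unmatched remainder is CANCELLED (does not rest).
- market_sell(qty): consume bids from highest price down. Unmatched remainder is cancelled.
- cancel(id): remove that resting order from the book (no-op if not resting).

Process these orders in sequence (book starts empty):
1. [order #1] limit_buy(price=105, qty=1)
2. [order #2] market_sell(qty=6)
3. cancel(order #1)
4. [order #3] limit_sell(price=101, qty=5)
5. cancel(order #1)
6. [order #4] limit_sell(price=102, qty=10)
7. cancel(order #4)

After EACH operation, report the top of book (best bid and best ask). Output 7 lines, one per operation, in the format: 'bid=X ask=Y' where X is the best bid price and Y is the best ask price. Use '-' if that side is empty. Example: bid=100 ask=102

Answer: bid=105 ask=-
bid=- ask=-
bid=- ask=-
bid=- ask=101
bid=- ask=101
bid=- ask=101
bid=- ask=101

Derivation:
After op 1 [order #1] limit_buy(price=105, qty=1): fills=none; bids=[#1:1@105] asks=[-]
After op 2 [order #2] market_sell(qty=6): fills=#1x#2:1@105; bids=[-] asks=[-]
After op 3 cancel(order #1): fills=none; bids=[-] asks=[-]
After op 4 [order #3] limit_sell(price=101, qty=5): fills=none; bids=[-] asks=[#3:5@101]
After op 5 cancel(order #1): fills=none; bids=[-] asks=[#3:5@101]
After op 6 [order #4] limit_sell(price=102, qty=10): fills=none; bids=[-] asks=[#3:5@101 #4:10@102]
After op 7 cancel(order #4): fills=none; bids=[-] asks=[#3:5@101]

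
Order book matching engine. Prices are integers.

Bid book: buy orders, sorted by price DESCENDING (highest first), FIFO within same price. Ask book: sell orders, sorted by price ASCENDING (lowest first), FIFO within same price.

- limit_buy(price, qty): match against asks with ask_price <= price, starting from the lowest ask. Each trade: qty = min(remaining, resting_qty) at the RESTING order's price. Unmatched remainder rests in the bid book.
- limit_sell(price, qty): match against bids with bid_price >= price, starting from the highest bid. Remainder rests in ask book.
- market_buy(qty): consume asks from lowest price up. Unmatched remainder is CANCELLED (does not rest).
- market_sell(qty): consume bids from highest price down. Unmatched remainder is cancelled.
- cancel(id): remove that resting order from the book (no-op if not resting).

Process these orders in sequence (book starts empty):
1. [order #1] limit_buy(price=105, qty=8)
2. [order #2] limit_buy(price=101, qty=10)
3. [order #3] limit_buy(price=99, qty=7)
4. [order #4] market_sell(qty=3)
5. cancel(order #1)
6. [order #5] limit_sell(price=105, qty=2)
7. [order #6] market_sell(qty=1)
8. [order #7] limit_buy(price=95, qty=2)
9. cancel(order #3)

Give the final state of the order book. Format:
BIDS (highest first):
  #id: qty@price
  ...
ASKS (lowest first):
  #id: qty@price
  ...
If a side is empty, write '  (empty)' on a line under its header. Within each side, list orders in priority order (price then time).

Answer: BIDS (highest first):
  #2: 9@101
  #7: 2@95
ASKS (lowest first):
  #5: 2@105

Derivation:
After op 1 [order #1] limit_buy(price=105, qty=8): fills=none; bids=[#1:8@105] asks=[-]
After op 2 [order #2] limit_buy(price=101, qty=10): fills=none; bids=[#1:8@105 #2:10@101] asks=[-]
After op 3 [order #3] limit_buy(price=99, qty=7): fills=none; bids=[#1:8@105 #2:10@101 #3:7@99] asks=[-]
After op 4 [order #4] market_sell(qty=3): fills=#1x#4:3@105; bids=[#1:5@105 #2:10@101 #3:7@99] asks=[-]
After op 5 cancel(order #1): fills=none; bids=[#2:10@101 #3:7@99] asks=[-]
After op 6 [order #5] limit_sell(price=105, qty=2): fills=none; bids=[#2:10@101 #3:7@99] asks=[#5:2@105]
After op 7 [order #6] market_sell(qty=1): fills=#2x#6:1@101; bids=[#2:9@101 #3:7@99] asks=[#5:2@105]
After op 8 [order #7] limit_buy(price=95, qty=2): fills=none; bids=[#2:9@101 #3:7@99 #7:2@95] asks=[#5:2@105]
After op 9 cancel(order #3): fills=none; bids=[#2:9@101 #7:2@95] asks=[#5:2@105]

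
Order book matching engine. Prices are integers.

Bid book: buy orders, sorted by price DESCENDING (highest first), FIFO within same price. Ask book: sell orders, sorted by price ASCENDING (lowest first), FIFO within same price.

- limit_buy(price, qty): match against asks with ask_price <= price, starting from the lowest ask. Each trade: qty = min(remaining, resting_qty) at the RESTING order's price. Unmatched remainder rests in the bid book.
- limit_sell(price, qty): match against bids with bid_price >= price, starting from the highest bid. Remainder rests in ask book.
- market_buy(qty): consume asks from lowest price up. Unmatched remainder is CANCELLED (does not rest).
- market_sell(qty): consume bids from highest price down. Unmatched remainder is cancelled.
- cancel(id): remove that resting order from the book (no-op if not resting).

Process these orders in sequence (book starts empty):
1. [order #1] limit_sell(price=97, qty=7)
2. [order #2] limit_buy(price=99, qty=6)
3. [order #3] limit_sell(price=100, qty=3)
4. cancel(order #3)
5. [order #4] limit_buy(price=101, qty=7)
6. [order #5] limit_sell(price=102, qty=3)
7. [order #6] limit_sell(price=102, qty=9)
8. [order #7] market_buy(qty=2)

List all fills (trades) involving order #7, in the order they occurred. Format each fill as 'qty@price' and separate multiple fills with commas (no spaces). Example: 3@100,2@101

Answer: 2@102

Derivation:
After op 1 [order #1] limit_sell(price=97, qty=7): fills=none; bids=[-] asks=[#1:7@97]
After op 2 [order #2] limit_buy(price=99, qty=6): fills=#2x#1:6@97; bids=[-] asks=[#1:1@97]
After op 3 [order #3] limit_sell(price=100, qty=3): fills=none; bids=[-] asks=[#1:1@97 #3:3@100]
After op 4 cancel(order #3): fills=none; bids=[-] asks=[#1:1@97]
After op 5 [order #4] limit_buy(price=101, qty=7): fills=#4x#1:1@97; bids=[#4:6@101] asks=[-]
After op 6 [order #5] limit_sell(price=102, qty=3): fills=none; bids=[#4:6@101] asks=[#5:3@102]
After op 7 [order #6] limit_sell(price=102, qty=9): fills=none; bids=[#4:6@101] asks=[#5:3@102 #6:9@102]
After op 8 [order #7] market_buy(qty=2): fills=#7x#5:2@102; bids=[#4:6@101] asks=[#5:1@102 #6:9@102]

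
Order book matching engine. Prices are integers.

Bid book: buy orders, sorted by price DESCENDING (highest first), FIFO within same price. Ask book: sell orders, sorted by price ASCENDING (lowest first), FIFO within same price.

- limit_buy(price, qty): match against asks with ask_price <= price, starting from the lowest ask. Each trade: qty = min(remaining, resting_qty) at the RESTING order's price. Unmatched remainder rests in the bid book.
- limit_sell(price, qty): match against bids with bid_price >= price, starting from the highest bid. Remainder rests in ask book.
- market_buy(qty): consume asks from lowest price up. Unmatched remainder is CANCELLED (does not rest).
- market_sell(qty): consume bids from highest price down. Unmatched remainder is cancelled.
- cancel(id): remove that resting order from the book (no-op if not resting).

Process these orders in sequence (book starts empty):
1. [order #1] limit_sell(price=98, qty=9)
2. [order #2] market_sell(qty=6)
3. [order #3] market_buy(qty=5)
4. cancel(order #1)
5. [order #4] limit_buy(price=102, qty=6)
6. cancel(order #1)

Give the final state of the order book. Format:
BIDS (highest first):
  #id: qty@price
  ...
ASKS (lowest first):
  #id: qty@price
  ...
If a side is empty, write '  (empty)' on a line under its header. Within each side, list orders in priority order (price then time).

After op 1 [order #1] limit_sell(price=98, qty=9): fills=none; bids=[-] asks=[#1:9@98]
After op 2 [order #2] market_sell(qty=6): fills=none; bids=[-] asks=[#1:9@98]
After op 3 [order #3] market_buy(qty=5): fills=#3x#1:5@98; bids=[-] asks=[#1:4@98]
After op 4 cancel(order #1): fills=none; bids=[-] asks=[-]
After op 5 [order #4] limit_buy(price=102, qty=6): fills=none; bids=[#4:6@102] asks=[-]
After op 6 cancel(order #1): fills=none; bids=[#4:6@102] asks=[-]

Answer: BIDS (highest first):
  #4: 6@102
ASKS (lowest first):
  (empty)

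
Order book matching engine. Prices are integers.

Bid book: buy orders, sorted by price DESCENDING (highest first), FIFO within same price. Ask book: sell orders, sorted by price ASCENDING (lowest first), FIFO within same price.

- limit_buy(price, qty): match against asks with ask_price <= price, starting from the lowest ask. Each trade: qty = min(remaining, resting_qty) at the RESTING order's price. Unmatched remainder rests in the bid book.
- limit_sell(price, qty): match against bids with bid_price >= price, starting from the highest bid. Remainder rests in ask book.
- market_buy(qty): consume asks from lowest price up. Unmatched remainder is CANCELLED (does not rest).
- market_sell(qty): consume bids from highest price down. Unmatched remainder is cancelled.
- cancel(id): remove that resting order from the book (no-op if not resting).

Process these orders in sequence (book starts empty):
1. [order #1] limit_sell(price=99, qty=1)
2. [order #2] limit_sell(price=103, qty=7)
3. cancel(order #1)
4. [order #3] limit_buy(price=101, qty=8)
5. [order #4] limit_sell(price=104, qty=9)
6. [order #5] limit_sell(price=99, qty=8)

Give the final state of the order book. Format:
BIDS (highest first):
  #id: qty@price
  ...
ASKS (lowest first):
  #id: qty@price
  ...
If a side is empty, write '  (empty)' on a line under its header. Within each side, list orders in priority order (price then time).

After op 1 [order #1] limit_sell(price=99, qty=1): fills=none; bids=[-] asks=[#1:1@99]
After op 2 [order #2] limit_sell(price=103, qty=7): fills=none; bids=[-] asks=[#1:1@99 #2:7@103]
After op 3 cancel(order #1): fills=none; bids=[-] asks=[#2:7@103]
After op 4 [order #3] limit_buy(price=101, qty=8): fills=none; bids=[#3:8@101] asks=[#2:7@103]
After op 5 [order #4] limit_sell(price=104, qty=9): fills=none; bids=[#3:8@101] asks=[#2:7@103 #4:9@104]
After op 6 [order #5] limit_sell(price=99, qty=8): fills=#3x#5:8@101; bids=[-] asks=[#2:7@103 #4:9@104]

Answer: BIDS (highest first):
  (empty)
ASKS (lowest first):
  #2: 7@103
  #4: 9@104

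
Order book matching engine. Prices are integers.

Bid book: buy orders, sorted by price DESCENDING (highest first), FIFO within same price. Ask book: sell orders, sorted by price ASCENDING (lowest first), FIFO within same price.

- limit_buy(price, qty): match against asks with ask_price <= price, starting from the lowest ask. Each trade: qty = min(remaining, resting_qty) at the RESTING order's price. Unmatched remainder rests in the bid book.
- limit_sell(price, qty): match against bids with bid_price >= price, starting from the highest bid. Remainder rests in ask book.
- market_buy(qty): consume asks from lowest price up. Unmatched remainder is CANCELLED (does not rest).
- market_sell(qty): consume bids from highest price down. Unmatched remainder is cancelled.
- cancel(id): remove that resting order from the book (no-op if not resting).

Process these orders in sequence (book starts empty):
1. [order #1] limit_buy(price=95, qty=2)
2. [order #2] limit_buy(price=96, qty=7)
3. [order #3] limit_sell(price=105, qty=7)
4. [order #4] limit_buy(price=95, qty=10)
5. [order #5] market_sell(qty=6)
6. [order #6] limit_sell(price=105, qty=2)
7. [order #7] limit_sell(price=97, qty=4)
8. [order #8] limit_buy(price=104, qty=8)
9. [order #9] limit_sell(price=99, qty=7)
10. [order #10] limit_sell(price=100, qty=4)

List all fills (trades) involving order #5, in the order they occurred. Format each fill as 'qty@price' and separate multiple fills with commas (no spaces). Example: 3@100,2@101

Answer: 6@96

Derivation:
After op 1 [order #1] limit_buy(price=95, qty=2): fills=none; bids=[#1:2@95] asks=[-]
After op 2 [order #2] limit_buy(price=96, qty=7): fills=none; bids=[#2:7@96 #1:2@95] asks=[-]
After op 3 [order #3] limit_sell(price=105, qty=7): fills=none; bids=[#2:7@96 #1:2@95] asks=[#3:7@105]
After op 4 [order #4] limit_buy(price=95, qty=10): fills=none; bids=[#2:7@96 #1:2@95 #4:10@95] asks=[#3:7@105]
After op 5 [order #5] market_sell(qty=6): fills=#2x#5:6@96; bids=[#2:1@96 #1:2@95 #4:10@95] asks=[#3:7@105]
After op 6 [order #6] limit_sell(price=105, qty=2): fills=none; bids=[#2:1@96 #1:2@95 #4:10@95] asks=[#3:7@105 #6:2@105]
After op 7 [order #7] limit_sell(price=97, qty=4): fills=none; bids=[#2:1@96 #1:2@95 #4:10@95] asks=[#7:4@97 #3:7@105 #6:2@105]
After op 8 [order #8] limit_buy(price=104, qty=8): fills=#8x#7:4@97; bids=[#8:4@104 #2:1@96 #1:2@95 #4:10@95] asks=[#3:7@105 #6:2@105]
After op 9 [order #9] limit_sell(price=99, qty=7): fills=#8x#9:4@104; bids=[#2:1@96 #1:2@95 #4:10@95] asks=[#9:3@99 #3:7@105 #6:2@105]
After op 10 [order #10] limit_sell(price=100, qty=4): fills=none; bids=[#2:1@96 #1:2@95 #4:10@95] asks=[#9:3@99 #10:4@100 #3:7@105 #6:2@105]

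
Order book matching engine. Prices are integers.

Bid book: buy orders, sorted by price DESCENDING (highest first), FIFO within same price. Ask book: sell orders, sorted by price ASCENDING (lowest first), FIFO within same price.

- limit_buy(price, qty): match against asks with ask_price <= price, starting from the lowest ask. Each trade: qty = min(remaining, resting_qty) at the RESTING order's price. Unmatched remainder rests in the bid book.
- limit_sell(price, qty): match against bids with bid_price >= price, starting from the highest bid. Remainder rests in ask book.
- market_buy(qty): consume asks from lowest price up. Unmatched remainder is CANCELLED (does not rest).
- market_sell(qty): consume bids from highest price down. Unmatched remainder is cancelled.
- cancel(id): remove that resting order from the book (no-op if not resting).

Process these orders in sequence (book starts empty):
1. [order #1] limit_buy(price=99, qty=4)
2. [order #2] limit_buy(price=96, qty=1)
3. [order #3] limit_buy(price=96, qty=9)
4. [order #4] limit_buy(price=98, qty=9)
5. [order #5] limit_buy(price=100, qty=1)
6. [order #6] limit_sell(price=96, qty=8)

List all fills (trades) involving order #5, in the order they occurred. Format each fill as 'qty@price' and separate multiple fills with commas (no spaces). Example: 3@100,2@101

Answer: 1@100

Derivation:
After op 1 [order #1] limit_buy(price=99, qty=4): fills=none; bids=[#1:4@99] asks=[-]
After op 2 [order #2] limit_buy(price=96, qty=1): fills=none; bids=[#1:4@99 #2:1@96] asks=[-]
After op 3 [order #3] limit_buy(price=96, qty=9): fills=none; bids=[#1:4@99 #2:1@96 #3:9@96] asks=[-]
After op 4 [order #4] limit_buy(price=98, qty=9): fills=none; bids=[#1:4@99 #4:9@98 #2:1@96 #3:9@96] asks=[-]
After op 5 [order #5] limit_buy(price=100, qty=1): fills=none; bids=[#5:1@100 #1:4@99 #4:9@98 #2:1@96 #3:9@96] asks=[-]
After op 6 [order #6] limit_sell(price=96, qty=8): fills=#5x#6:1@100 #1x#6:4@99 #4x#6:3@98; bids=[#4:6@98 #2:1@96 #3:9@96] asks=[-]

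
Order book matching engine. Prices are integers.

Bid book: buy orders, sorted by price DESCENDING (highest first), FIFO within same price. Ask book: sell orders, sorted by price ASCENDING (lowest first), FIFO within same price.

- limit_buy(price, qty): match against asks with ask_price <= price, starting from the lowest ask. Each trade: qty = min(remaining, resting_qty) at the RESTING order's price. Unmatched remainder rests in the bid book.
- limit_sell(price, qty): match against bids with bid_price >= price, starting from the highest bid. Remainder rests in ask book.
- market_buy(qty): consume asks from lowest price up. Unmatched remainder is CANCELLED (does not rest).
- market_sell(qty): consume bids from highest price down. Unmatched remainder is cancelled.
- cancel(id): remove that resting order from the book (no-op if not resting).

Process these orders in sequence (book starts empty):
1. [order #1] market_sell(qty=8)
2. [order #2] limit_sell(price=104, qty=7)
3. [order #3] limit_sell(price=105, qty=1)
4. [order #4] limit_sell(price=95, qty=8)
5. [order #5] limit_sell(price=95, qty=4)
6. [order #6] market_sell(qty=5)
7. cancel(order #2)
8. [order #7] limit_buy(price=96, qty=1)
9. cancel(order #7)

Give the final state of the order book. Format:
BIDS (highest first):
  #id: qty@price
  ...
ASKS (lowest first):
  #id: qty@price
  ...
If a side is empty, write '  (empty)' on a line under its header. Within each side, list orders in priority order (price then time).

Answer: BIDS (highest first):
  (empty)
ASKS (lowest first):
  #4: 7@95
  #5: 4@95
  #3: 1@105

Derivation:
After op 1 [order #1] market_sell(qty=8): fills=none; bids=[-] asks=[-]
After op 2 [order #2] limit_sell(price=104, qty=7): fills=none; bids=[-] asks=[#2:7@104]
After op 3 [order #3] limit_sell(price=105, qty=1): fills=none; bids=[-] asks=[#2:7@104 #3:1@105]
After op 4 [order #4] limit_sell(price=95, qty=8): fills=none; bids=[-] asks=[#4:8@95 #2:7@104 #3:1@105]
After op 5 [order #5] limit_sell(price=95, qty=4): fills=none; bids=[-] asks=[#4:8@95 #5:4@95 #2:7@104 #3:1@105]
After op 6 [order #6] market_sell(qty=5): fills=none; bids=[-] asks=[#4:8@95 #5:4@95 #2:7@104 #3:1@105]
After op 7 cancel(order #2): fills=none; bids=[-] asks=[#4:8@95 #5:4@95 #3:1@105]
After op 8 [order #7] limit_buy(price=96, qty=1): fills=#7x#4:1@95; bids=[-] asks=[#4:7@95 #5:4@95 #3:1@105]
After op 9 cancel(order #7): fills=none; bids=[-] asks=[#4:7@95 #5:4@95 #3:1@105]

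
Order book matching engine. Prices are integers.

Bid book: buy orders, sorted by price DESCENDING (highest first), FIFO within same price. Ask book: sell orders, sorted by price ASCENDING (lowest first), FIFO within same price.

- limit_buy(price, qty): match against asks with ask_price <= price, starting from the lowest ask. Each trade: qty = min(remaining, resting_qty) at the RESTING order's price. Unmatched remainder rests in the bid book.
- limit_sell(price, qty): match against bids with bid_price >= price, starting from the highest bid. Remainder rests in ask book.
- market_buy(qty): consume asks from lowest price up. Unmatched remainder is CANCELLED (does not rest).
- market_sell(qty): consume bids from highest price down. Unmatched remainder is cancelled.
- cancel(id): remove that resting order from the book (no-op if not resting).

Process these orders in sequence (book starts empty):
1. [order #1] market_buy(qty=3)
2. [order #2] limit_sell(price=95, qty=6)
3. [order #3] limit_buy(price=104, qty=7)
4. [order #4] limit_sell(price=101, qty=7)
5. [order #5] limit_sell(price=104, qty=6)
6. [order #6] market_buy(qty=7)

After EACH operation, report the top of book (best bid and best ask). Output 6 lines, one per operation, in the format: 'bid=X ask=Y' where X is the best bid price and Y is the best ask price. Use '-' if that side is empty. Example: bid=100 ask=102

After op 1 [order #1] market_buy(qty=3): fills=none; bids=[-] asks=[-]
After op 2 [order #2] limit_sell(price=95, qty=6): fills=none; bids=[-] asks=[#2:6@95]
After op 3 [order #3] limit_buy(price=104, qty=7): fills=#3x#2:6@95; bids=[#3:1@104] asks=[-]
After op 4 [order #4] limit_sell(price=101, qty=7): fills=#3x#4:1@104; bids=[-] asks=[#4:6@101]
After op 5 [order #5] limit_sell(price=104, qty=6): fills=none; bids=[-] asks=[#4:6@101 #5:6@104]
After op 6 [order #6] market_buy(qty=7): fills=#6x#4:6@101 #6x#5:1@104; bids=[-] asks=[#5:5@104]

Answer: bid=- ask=-
bid=- ask=95
bid=104 ask=-
bid=- ask=101
bid=- ask=101
bid=- ask=104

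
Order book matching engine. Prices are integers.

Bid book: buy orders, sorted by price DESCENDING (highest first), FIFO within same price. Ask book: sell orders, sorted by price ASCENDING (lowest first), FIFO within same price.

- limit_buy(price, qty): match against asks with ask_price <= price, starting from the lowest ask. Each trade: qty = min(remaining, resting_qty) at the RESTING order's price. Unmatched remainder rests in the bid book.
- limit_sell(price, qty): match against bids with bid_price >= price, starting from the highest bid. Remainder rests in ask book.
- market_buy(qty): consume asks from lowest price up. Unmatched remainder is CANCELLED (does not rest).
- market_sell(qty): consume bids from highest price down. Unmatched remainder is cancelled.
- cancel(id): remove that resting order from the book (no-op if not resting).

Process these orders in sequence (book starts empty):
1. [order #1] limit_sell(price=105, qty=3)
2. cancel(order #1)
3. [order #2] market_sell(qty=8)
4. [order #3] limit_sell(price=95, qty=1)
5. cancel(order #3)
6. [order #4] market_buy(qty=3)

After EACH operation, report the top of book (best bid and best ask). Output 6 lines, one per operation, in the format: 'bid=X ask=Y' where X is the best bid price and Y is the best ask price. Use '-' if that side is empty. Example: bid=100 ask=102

After op 1 [order #1] limit_sell(price=105, qty=3): fills=none; bids=[-] asks=[#1:3@105]
After op 2 cancel(order #1): fills=none; bids=[-] asks=[-]
After op 3 [order #2] market_sell(qty=8): fills=none; bids=[-] asks=[-]
After op 4 [order #3] limit_sell(price=95, qty=1): fills=none; bids=[-] asks=[#3:1@95]
After op 5 cancel(order #3): fills=none; bids=[-] asks=[-]
After op 6 [order #4] market_buy(qty=3): fills=none; bids=[-] asks=[-]

Answer: bid=- ask=105
bid=- ask=-
bid=- ask=-
bid=- ask=95
bid=- ask=-
bid=- ask=-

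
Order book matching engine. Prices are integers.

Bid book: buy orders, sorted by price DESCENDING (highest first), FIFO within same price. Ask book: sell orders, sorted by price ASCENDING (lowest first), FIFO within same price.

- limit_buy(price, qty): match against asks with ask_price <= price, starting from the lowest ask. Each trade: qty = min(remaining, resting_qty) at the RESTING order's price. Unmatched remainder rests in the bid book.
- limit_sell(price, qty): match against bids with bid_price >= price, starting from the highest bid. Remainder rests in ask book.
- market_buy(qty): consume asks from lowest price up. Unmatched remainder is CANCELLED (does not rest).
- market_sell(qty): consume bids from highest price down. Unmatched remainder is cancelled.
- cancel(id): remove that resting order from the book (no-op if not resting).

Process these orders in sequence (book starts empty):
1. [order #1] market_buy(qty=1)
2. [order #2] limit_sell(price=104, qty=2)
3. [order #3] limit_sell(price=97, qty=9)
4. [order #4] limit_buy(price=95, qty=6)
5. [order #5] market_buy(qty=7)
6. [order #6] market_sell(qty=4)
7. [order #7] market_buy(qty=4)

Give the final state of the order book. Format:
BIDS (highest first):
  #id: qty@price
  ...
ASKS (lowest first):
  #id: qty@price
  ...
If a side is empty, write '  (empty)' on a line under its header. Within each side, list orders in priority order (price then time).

Answer: BIDS (highest first):
  #4: 2@95
ASKS (lowest first):
  (empty)

Derivation:
After op 1 [order #1] market_buy(qty=1): fills=none; bids=[-] asks=[-]
After op 2 [order #2] limit_sell(price=104, qty=2): fills=none; bids=[-] asks=[#2:2@104]
After op 3 [order #3] limit_sell(price=97, qty=9): fills=none; bids=[-] asks=[#3:9@97 #2:2@104]
After op 4 [order #4] limit_buy(price=95, qty=6): fills=none; bids=[#4:6@95] asks=[#3:9@97 #2:2@104]
After op 5 [order #5] market_buy(qty=7): fills=#5x#3:7@97; bids=[#4:6@95] asks=[#3:2@97 #2:2@104]
After op 6 [order #6] market_sell(qty=4): fills=#4x#6:4@95; bids=[#4:2@95] asks=[#3:2@97 #2:2@104]
After op 7 [order #7] market_buy(qty=4): fills=#7x#3:2@97 #7x#2:2@104; bids=[#4:2@95] asks=[-]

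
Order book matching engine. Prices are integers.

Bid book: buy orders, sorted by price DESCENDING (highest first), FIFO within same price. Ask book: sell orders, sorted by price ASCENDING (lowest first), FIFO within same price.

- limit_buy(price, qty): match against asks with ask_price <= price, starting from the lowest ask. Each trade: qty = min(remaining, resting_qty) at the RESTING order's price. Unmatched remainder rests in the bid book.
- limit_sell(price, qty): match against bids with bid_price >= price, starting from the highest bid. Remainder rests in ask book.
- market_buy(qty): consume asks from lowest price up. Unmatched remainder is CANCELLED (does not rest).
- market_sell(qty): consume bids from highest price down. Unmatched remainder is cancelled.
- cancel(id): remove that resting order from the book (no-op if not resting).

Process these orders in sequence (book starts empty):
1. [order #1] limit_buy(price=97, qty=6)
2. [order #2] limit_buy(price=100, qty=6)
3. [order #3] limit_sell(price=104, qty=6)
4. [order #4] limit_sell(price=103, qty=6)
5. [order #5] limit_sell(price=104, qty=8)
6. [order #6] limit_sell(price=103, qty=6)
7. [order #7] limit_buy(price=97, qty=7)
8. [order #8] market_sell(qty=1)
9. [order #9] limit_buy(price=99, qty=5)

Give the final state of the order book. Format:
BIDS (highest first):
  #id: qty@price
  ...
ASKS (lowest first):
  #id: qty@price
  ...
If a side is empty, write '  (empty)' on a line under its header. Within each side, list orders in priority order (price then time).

After op 1 [order #1] limit_buy(price=97, qty=6): fills=none; bids=[#1:6@97] asks=[-]
After op 2 [order #2] limit_buy(price=100, qty=6): fills=none; bids=[#2:6@100 #1:6@97] asks=[-]
After op 3 [order #3] limit_sell(price=104, qty=6): fills=none; bids=[#2:6@100 #1:6@97] asks=[#3:6@104]
After op 4 [order #4] limit_sell(price=103, qty=6): fills=none; bids=[#2:6@100 #1:6@97] asks=[#4:6@103 #3:6@104]
After op 5 [order #5] limit_sell(price=104, qty=8): fills=none; bids=[#2:6@100 #1:6@97] asks=[#4:6@103 #3:6@104 #5:8@104]
After op 6 [order #6] limit_sell(price=103, qty=6): fills=none; bids=[#2:6@100 #1:6@97] asks=[#4:6@103 #6:6@103 #3:6@104 #5:8@104]
After op 7 [order #7] limit_buy(price=97, qty=7): fills=none; bids=[#2:6@100 #1:6@97 #7:7@97] asks=[#4:6@103 #6:6@103 #3:6@104 #5:8@104]
After op 8 [order #8] market_sell(qty=1): fills=#2x#8:1@100; bids=[#2:5@100 #1:6@97 #7:7@97] asks=[#4:6@103 #6:6@103 #3:6@104 #5:8@104]
After op 9 [order #9] limit_buy(price=99, qty=5): fills=none; bids=[#2:5@100 #9:5@99 #1:6@97 #7:7@97] asks=[#4:6@103 #6:6@103 #3:6@104 #5:8@104]

Answer: BIDS (highest first):
  #2: 5@100
  #9: 5@99
  #1: 6@97
  #7: 7@97
ASKS (lowest first):
  #4: 6@103
  #6: 6@103
  #3: 6@104
  #5: 8@104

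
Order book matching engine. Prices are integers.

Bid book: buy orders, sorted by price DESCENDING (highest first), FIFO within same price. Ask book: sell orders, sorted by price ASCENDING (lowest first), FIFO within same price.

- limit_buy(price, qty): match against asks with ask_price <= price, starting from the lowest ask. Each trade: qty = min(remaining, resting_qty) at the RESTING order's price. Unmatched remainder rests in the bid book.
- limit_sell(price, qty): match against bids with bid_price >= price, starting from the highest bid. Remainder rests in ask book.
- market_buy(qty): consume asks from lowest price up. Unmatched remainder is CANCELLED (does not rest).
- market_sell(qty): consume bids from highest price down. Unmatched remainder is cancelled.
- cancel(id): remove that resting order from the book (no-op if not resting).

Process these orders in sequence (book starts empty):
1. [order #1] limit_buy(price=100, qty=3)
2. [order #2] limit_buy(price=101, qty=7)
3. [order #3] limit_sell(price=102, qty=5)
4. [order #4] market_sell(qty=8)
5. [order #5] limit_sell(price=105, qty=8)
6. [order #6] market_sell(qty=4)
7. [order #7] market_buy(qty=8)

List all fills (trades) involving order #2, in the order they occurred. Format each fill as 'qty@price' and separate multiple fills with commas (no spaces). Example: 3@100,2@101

After op 1 [order #1] limit_buy(price=100, qty=3): fills=none; bids=[#1:3@100] asks=[-]
After op 2 [order #2] limit_buy(price=101, qty=7): fills=none; bids=[#2:7@101 #1:3@100] asks=[-]
After op 3 [order #3] limit_sell(price=102, qty=5): fills=none; bids=[#2:7@101 #1:3@100] asks=[#3:5@102]
After op 4 [order #4] market_sell(qty=8): fills=#2x#4:7@101 #1x#4:1@100; bids=[#1:2@100] asks=[#3:5@102]
After op 5 [order #5] limit_sell(price=105, qty=8): fills=none; bids=[#1:2@100] asks=[#3:5@102 #5:8@105]
After op 6 [order #6] market_sell(qty=4): fills=#1x#6:2@100; bids=[-] asks=[#3:5@102 #5:8@105]
After op 7 [order #7] market_buy(qty=8): fills=#7x#3:5@102 #7x#5:3@105; bids=[-] asks=[#5:5@105]

Answer: 7@101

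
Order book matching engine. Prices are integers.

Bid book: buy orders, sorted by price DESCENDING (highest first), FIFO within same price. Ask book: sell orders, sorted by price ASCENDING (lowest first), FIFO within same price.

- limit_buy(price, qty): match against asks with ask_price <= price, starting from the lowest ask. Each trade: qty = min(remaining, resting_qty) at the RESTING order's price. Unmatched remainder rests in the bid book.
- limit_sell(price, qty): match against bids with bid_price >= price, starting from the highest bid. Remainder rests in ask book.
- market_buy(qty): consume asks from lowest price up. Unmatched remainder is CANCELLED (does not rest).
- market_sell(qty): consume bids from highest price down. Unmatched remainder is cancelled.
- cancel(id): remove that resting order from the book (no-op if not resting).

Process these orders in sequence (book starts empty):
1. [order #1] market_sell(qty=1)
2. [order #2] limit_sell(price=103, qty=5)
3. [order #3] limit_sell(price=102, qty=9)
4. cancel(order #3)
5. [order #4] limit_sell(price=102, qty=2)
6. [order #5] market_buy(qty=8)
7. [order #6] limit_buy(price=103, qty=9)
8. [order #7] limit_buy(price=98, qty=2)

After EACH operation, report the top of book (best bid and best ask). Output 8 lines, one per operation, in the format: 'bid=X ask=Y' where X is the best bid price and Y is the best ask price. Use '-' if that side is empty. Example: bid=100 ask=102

Answer: bid=- ask=-
bid=- ask=103
bid=- ask=102
bid=- ask=103
bid=- ask=102
bid=- ask=-
bid=103 ask=-
bid=103 ask=-

Derivation:
After op 1 [order #1] market_sell(qty=1): fills=none; bids=[-] asks=[-]
After op 2 [order #2] limit_sell(price=103, qty=5): fills=none; bids=[-] asks=[#2:5@103]
After op 3 [order #3] limit_sell(price=102, qty=9): fills=none; bids=[-] asks=[#3:9@102 #2:5@103]
After op 4 cancel(order #3): fills=none; bids=[-] asks=[#2:5@103]
After op 5 [order #4] limit_sell(price=102, qty=2): fills=none; bids=[-] asks=[#4:2@102 #2:5@103]
After op 6 [order #5] market_buy(qty=8): fills=#5x#4:2@102 #5x#2:5@103; bids=[-] asks=[-]
After op 7 [order #6] limit_buy(price=103, qty=9): fills=none; bids=[#6:9@103] asks=[-]
After op 8 [order #7] limit_buy(price=98, qty=2): fills=none; bids=[#6:9@103 #7:2@98] asks=[-]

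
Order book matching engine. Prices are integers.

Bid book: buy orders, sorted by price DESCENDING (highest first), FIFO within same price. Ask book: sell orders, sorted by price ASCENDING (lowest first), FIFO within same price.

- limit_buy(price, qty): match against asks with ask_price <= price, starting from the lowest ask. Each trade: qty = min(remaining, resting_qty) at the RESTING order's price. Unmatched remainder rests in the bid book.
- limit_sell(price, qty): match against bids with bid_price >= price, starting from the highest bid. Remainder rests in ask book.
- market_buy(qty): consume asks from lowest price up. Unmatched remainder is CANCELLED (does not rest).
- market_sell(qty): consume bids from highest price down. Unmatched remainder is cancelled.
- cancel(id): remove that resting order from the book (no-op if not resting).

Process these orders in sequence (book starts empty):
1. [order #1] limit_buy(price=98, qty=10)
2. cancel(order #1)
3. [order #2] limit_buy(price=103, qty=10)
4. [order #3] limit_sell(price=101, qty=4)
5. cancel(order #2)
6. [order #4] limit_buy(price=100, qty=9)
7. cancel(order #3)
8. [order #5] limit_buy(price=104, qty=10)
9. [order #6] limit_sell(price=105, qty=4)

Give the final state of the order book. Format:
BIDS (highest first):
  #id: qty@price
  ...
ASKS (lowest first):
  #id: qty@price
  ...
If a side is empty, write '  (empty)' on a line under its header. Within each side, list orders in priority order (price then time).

After op 1 [order #1] limit_buy(price=98, qty=10): fills=none; bids=[#1:10@98] asks=[-]
After op 2 cancel(order #1): fills=none; bids=[-] asks=[-]
After op 3 [order #2] limit_buy(price=103, qty=10): fills=none; bids=[#2:10@103] asks=[-]
After op 4 [order #3] limit_sell(price=101, qty=4): fills=#2x#3:4@103; bids=[#2:6@103] asks=[-]
After op 5 cancel(order #2): fills=none; bids=[-] asks=[-]
After op 6 [order #4] limit_buy(price=100, qty=9): fills=none; bids=[#4:9@100] asks=[-]
After op 7 cancel(order #3): fills=none; bids=[#4:9@100] asks=[-]
After op 8 [order #5] limit_buy(price=104, qty=10): fills=none; bids=[#5:10@104 #4:9@100] asks=[-]
After op 9 [order #6] limit_sell(price=105, qty=4): fills=none; bids=[#5:10@104 #4:9@100] asks=[#6:4@105]

Answer: BIDS (highest first):
  #5: 10@104
  #4: 9@100
ASKS (lowest first):
  #6: 4@105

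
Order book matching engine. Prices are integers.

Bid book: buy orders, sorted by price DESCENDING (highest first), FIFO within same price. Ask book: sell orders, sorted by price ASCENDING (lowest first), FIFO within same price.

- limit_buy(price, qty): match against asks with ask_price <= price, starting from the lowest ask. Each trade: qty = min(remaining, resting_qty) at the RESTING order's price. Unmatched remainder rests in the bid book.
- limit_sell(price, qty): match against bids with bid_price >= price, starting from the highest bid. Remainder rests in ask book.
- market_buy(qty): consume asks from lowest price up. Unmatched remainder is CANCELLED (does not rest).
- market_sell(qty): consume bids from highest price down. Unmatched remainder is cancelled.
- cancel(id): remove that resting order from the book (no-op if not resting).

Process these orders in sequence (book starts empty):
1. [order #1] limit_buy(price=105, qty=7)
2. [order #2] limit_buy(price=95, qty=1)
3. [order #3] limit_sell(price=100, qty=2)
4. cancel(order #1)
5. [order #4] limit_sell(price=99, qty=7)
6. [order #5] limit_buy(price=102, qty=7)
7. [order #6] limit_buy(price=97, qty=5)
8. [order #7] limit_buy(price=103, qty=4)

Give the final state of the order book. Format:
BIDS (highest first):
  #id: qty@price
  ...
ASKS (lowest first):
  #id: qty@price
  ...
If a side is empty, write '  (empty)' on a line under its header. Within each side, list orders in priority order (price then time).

After op 1 [order #1] limit_buy(price=105, qty=7): fills=none; bids=[#1:7@105] asks=[-]
After op 2 [order #2] limit_buy(price=95, qty=1): fills=none; bids=[#1:7@105 #2:1@95] asks=[-]
After op 3 [order #3] limit_sell(price=100, qty=2): fills=#1x#3:2@105; bids=[#1:5@105 #2:1@95] asks=[-]
After op 4 cancel(order #1): fills=none; bids=[#2:1@95] asks=[-]
After op 5 [order #4] limit_sell(price=99, qty=7): fills=none; bids=[#2:1@95] asks=[#4:7@99]
After op 6 [order #5] limit_buy(price=102, qty=7): fills=#5x#4:7@99; bids=[#2:1@95] asks=[-]
After op 7 [order #6] limit_buy(price=97, qty=5): fills=none; bids=[#6:5@97 #2:1@95] asks=[-]
After op 8 [order #7] limit_buy(price=103, qty=4): fills=none; bids=[#7:4@103 #6:5@97 #2:1@95] asks=[-]

Answer: BIDS (highest first):
  #7: 4@103
  #6: 5@97
  #2: 1@95
ASKS (lowest first):
  (empty)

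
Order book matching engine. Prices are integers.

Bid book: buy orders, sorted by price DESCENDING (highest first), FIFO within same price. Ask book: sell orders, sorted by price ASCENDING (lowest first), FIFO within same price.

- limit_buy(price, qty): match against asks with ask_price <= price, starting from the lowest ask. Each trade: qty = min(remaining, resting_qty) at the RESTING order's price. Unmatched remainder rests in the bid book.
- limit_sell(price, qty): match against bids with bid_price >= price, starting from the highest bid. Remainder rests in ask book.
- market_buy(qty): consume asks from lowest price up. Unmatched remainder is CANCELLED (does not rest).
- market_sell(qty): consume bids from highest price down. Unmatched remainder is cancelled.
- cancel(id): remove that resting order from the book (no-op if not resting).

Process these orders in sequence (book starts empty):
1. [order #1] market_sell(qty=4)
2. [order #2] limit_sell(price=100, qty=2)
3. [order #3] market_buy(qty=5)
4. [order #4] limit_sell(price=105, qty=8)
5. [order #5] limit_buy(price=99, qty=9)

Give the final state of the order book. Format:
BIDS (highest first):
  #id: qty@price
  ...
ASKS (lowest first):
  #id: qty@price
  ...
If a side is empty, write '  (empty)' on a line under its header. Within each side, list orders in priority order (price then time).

After op 1 [order #1] market_sell(qty=4): fills=none; bids=[-] asks=[-]
After op 2 [order #2] limit_sell(price=100, qty=2): fills=none; bids=[-] asks=[#2:2@100]
After op 3 [order #3] market_buy(qty=5): fills=#3x#2:2@100; bids=[-] asks=[-]
After op 4 [order #4] limit_sell(price=105, qty=8): fills=none; bids=[-] asks=[#4:8@105]
After op 5 [order #5] limit_buy(price=99, qty=9): fills=none; bids=[#5:9@99] asks=[#4:8@105]

Answer: BIDS (highest first):
  #5: 9@99
ASKS (lowest first):
  #4: 8@105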